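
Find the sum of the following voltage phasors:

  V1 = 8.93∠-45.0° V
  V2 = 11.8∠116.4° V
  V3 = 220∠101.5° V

Step 1 — Convert each phasor to rectangular form:
  V1 = 8.93·(cos(-45.0°) + j·sin(-45.0°)) = 6.314 - j6.314 V
  V2 = 11.8·(cos(116.4°) + j·sin(116.4°)) = -5.247 + j10.57 V
  V3 = 220·(cos(101.5°) + j·sin(101.5°)) = -43.86 + j215.6 V
Step 2 — Sum components: V_total = -42.79 + j219.8 V.
Step 3 — Convert to polar: |V_total| = 224 V, ∠V_total = 101.0°.

V_total = 224∠101.0° V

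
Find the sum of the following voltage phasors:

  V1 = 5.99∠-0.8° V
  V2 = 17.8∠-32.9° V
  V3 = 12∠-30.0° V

Step 1 — Convert each phasor to rectangular form:
  V1 = 5.99·(cos(-0.8°) + j·sin(-0.8°)) = 5.989 - j0.08363 V
  V2 = 17.8·(cos(-32.9°) + j·sin(-32.9°)) = 14.95 - j9.669 V
  V3 = 12·(cos(-30.0°) + j·sin(-30.0°)) = 10.39 - j6 V
Step 2 — Sum components: V_total = 31.33 - j15.75 V.
Step 3 — Convert to polar: |V_total| = 35.06 V, ∠V_total = -26.7°.

V_total = 35.06∠-26.7° V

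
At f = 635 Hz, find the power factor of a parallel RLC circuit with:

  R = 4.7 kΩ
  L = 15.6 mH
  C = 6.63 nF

Step 1 — Angular frequency: ω = 2π·f = 2π·635 = 3990 rad/s.
Step 2 — Component impedances:
  R: Z = R = 4700 Ω
  L: Z = jωL = j·3990·0.0156 = 0 + j62.24 Ω
  C: Z = 1/(jωC) = -j/(ω·C) = 0 - j3.78e+04 Ω
Step 3 — Parallel combination: 1/Z_total = 1/R + 1/L + 1/C; Z_total = 0.8268 + j62.33 Ω = 62.34∠89.2° Ω.
Step 4 — Power factor: PF = cos(φ) = Re(Z)/|Z| = 0.8268/62.34 = 0.01326.
Step 5 — Type: Im(Z) = 62.33 ⇒ lagging (phase φ = 89.2°).

PF = 0.01326 (lagging, φ = 89.2°)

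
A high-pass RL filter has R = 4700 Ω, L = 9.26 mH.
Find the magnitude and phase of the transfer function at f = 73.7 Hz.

Step 1 — Angular frequency: ω = 2π·73.7 = 463.1 rad/s.
Step 2 — Transfer function: H(jω) = jωL/(R + jωL).
Step 3 — Numerator jωL = j·4.288; denominator R + jωL = 4700 + j4.288.
Step 4 — H = 8.324e-07 + j0.0009123.
Step 5 — Magnitude: |H| = 0.0009123 (-60.8 dB); phase: φ = 89.9°.

|H| = 0.0009123 (-60.8 dB), φ = 89.9°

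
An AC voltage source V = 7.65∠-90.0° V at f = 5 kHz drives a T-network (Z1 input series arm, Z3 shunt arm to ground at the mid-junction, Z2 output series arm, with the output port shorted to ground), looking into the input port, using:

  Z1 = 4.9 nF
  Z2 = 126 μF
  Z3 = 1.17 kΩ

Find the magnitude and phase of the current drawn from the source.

Step 1 — Angular frequency: ω = 2π·f = 2π·5000 = 3.142e+04 rad/s.
Step 2 — Component impedances:
  Z1: Z = 1/(jωC) = -j/(ω·C) = 0 - j6496 Ω
  Z2: Z = 1/(jωC) = -j/(ω·C) = 0 - j0.2526 Ω
  Z3: Z = R = 1170 Ω
Step 3 — With the output port shorted to ground, the output series arm Z2 runs from the junction to ground; the shunt arm Z3 also runs from the junction to ground. They appear in parallel: Z3 || Z2 = 5.455e-05 - j0.2526 Ω.
Step 4 — Series with input arm Z1: Z_in = Z1 + (Z3 || Z2) = 5.455e-05 - j6496 Ω = 6496∠-90.0° Ω.
Step 5 — Source phasor: V = 7.65∠-90.0° V = 0 - j7.65 V.
Step 6 — Ohm's law: I = V / Z_total = (0 - j7.65) / (5.455e-05 - j6496) = 0.001178 - j9.888e-12 A.
Step 7 — Convert to polar: |I| = 0.001178 A, ∠I = -0.0°.

I = 0.001178∠-0.0° A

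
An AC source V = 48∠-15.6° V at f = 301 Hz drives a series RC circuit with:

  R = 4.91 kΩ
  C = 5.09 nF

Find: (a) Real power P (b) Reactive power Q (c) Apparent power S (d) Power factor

Step 1 — Angular frequency: ω = 2π·f = 2π·301 = 1891 rad/s.
Step 2 — Component impedances:
  R: Z = R = 4910 Ω
  C: Z = 1/(jωC) = -j/(ω·C) = 0 - j1.039e+05 Ω
Step 3 — Series combination: Z_total = R + C = 4910 - j1.039e+05 Ω = 1.04e+05∠-87.3° Ω.
Step 4 — Source phasor: V = 48∠-15.6° V = 46.23 - j12.91 V.
Step 5 — Current: I = V / Z = 0.000145 + j0.0004382 A = 0.0004616∠71.7° A.
Step 6 — Complex power: S = V·I* = 0.001046 - j0.02213 VA.
Step 7 — Real power: P = Re(S) = 0.001046 W.
Step 8 — Reactive power: Q = Im(S) = -0.02213 VAR.
Step 9 — Apparent power: |S| = 0.02215 VA.
Step 10 — Power factor: PF = P/|S| = 0.04721 (leading).

(a) P = 0.001046 W  (b) Q = -0.02213 VAR  (c) S = 0.02215 VA  (d) PF = 0.04721 (leading)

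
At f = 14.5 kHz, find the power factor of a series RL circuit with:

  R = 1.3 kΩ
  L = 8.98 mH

Step 1 — Angular frequency: ω = 2π·f = 2π·1.45e+04 = 9.111e+04 rad/s.
Step 2 — Component impedances:
  R: Z = R = 1300 Ω
  L: Z = jωL = j·9.111e+04·0.00898 = 0 + j818.1 Ω
Step 3 — Series combination: Z_total = R + L = 1300 + j818.1 Ω = 1536∠32.2° Ω.
Step 4 — Power factor: PF = cos(φ) = Re(Z)/|Z| = 1300/1536.02 = 0.8463.
Step 5 — Type: Im(Z) = 818.1 ⇒ lagging (phase φ = 32.2°).

PF = 0.8463 (lagging, φ = 32.2°)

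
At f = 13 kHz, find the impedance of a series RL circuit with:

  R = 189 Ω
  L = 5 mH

Step 1 — Angular frequency: ω = 2π·f = 2π·1.3e+04 = 8.168e+04 rad/s.
Step 2 — Component impedances:
  R: Z = R = 189 Ω
  L: Z = jωL = j·8.168e+04·0.005 = 0 + j408.4 Ω
Step 3 — Series combination: Z_total = R + L = 189 + j408.4 Ω = 450∠65.2° Ω.

Z = 189 + j408.4 Ω = 450∠65.2° Ω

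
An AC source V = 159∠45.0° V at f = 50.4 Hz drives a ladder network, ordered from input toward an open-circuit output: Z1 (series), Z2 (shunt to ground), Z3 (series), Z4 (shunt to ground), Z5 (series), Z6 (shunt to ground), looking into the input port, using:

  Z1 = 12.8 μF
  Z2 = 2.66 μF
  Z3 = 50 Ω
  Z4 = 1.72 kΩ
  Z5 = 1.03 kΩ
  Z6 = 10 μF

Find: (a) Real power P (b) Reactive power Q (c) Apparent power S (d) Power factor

Step 1 — Angular frequency: ω = 2π·f = 2π·50.4 = 316.7 rad/s.
Step 2 — Component impedances:
  Z1: Z = 1/(jωC) = -j/(ω·C) = 0 - j246.7 Ω
  Z2: Z = 1/(jωC) = -j/(ω·C) = 0 - j1187 Ω
  Z3: Z = R = 50 Ω
  Z4: Z = R = 1720 Ω
  Z5: Z = R = 1030 Ω
  Z6: Z = 1/(jωC) = -j/(ω·C) = 0 - j315.8 Ω
Step 3 — Ladder network (open output): work backward from the far end, alternating series and parallel combinations. Z_in = 450.6 - j601 Ω = 751.2∠-53.1° Ω.
Step 4 — Source phasor: V = 159∠45.0° V = 112.4 + j112.4 V.
Step 5 — Current: I = V / Z = -0.02998 + j0.2095 A = 0.2117∠98.1° A.
Step 6 — Complex power: S = V·I* = 20.19 - j26.93 VA.
Step 7 — Real power: P = Re(S) = 20.19 W.
Step 8 — Reactive power: Q = Im(S) = -26.93 VAR.
Step 9 — Apparent power: |S| = 33.66 VA.
Step 10 — Power factor: PF = P/|S| = 0.5998 (leading).

(a) P = 20.19 W  (b) Q = -26.93 VAR  (c) S = 33.66 VA  (d) PF = 0.5998 (leading)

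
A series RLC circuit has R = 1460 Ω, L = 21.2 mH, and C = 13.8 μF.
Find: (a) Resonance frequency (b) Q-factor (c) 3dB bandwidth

Step 1 — Resonance condition Im(Z)=0 gives ω₀ = 1/√(LC).
Step 2 — ω₀ = 1/√(0.0212·1.38e-05) = 1849 rad/s.
Step 3 — f₀ = ω₀/(2π) = 294.2 Hz.
Step 4 — Series Q: Q = ω₀L/R = 1849·0.0212/1460 = 0.02685.
Step 5 — 3dB bandwidth: Δω = ω₀/Q = 6.887e+04 rad/s; BW = Δω/(2π) = 1.096e+04 Hz.

(a) f₀ = 294.2 Hz  (b) Q = 0.02685  (c) BW = 1.096e+04 Hz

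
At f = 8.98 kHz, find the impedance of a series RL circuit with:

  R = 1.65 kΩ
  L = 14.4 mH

Step 1 — Angular frequency: ω = 2π·f = 2π·8980 = 5.642e+04 rad/s.
Step 2 — Component impedances:
  R: Z = R = 1650 Ω
  L: Z = jωL = j·5.642e+04·0.0144 = 0 + j812.5 Ω
Step 3 — Series combination: Z_total = R + L = 1650 + j812.5 Ω = 1839∠26.2° Ω.

Z = 1650 + j812.5 Ω = 1839∠26.2° Ω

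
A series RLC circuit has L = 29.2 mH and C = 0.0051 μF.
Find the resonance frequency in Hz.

Step 1 — Resonance condition Im(Z)=0 gives ω₀ = 1/√(LC).
Step 2 — ω₀ = 1/√(0.0292·5.1e-09) = 8.195e+04 rad/s.
Step 3 — f₀ = ω₀/(2π) = 1.304e+04 Hz.

f₀ = 1.304e+04 Hz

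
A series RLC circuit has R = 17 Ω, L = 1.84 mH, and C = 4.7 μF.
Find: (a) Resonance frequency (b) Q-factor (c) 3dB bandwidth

Step 1 — Resonance: ω₀ = 1/√(LC) = 1/√(0.00184·4.7e-06) = 1.075e+04 rad/s.
Step 2 — f₀ = ω₀/(2π) = 1711 Hz.
Step 3 — Series Q: Q = ω₀L/R = 1.075e+04·0.00184/17 = 1.164.
Step 4 — Bandwidth: Δω = ω₀/Q = 9239 rad/s; BW = Δω/(2π) = 1470 Hz.

(a) f₀ = 1711 Hz  (b) Q = 1.164  (c) BW = 1470 Hz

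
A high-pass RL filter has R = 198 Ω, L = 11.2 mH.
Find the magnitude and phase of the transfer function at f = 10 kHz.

Step 1 — Angular frequency: ω = 2π·1e+04 = 6.283e+04 rad/s.
Step 2 — Transfer function: H(jω) = jωL/(R + jωL).
Step 3 — Numerator jωL = j·703.7; denominator R + jωL = 198 + j703.7.
Step 4 — H = 0.9266 + j0.2607.
Step 5 — Magnitude: |H| = 0.9626 (-0.3 dB); phase: φ = 15.7°.

|H| = 0.9626 (-0.3 dB), φ = 15.7°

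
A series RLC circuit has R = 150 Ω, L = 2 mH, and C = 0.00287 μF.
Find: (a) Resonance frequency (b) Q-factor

Step 1 — Resonance condition Im(Z)=0 gives ω₀ = 1/√(LC).
Step 2 — ω₀ = 1/√(0.002·2.87e-09) = 4.174e+05 rad/s.
Step 3 — f₀ = ω₀/(2π) = 6.643e+04 Hz.
Step 4 — Series Q: Q = ω₀L/R = 4.174e+05·0.002/150 = 5.565.

(a) f₀ = 6.643e+04 Hz  (b) Q = 5.565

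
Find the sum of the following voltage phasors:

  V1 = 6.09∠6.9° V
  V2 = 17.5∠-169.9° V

Step 1 — Convert each phasor to rectangular form:
  V1 = 6.09·(cos(6.9°) + j·sin(6.9°)) = 6.046 + j0.7316 V
  V2 = 17.5·(cos(-169.9°) + j·sin(-169.9°)) = -17.23 - j3.069 V
Step 2 — Sum components: V_total = -11.18 - j2.337 V.
Step 3 — Convert to polar: |V_total| = 11.42 V, ∠V_total = -168.2°.

V_total = 11.42∠-168.2° V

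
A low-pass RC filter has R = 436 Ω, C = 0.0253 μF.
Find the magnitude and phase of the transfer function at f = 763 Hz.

Step 1 — Angular frequency: ω = 2π·763 = 4794 rad/s.
Step 2 — Transfer function: H(jω) = 1/(1 + jωRC).
Step 3 — Denominator: 1 + jωRC = 1 + j·4794·436·2.53e-08 = 1 + j0.05288.
Step 4 — H = 0.9972 - j0.05273.
Step 5 — Magnitude: |H| = 0.9986 (-0.0 dB); phase: φ = -3.0°.

|H| = 0.9986 (-0.0 dB), φ = -3.0°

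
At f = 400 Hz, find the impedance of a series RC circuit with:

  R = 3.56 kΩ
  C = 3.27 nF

Step 1 — Angular frequency: ω = 2π·f = 2π·400 = 2513 rad/s.
Step 2 — Component impedances:
  R: Z = R = 3560 Ω
  C: Z = 1/(jωC) = -j/(ω·C) = 0 - j1.217e+05 Ω
Step 3 — Series combination: Z_total = R + C = 3560 - j1.217e+05 Ω = 1.217e+05∠-88.3° Ω.

Z = 3560 - j1.217e+05 Ω = 1.217e+05∠-88.3° Ω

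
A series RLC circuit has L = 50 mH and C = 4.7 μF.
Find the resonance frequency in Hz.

Step 1 — Resonance condition Im(Z)=0 gives ω₀ = 1/√(LC).
Step 2 — ω₀ = 1/√(0.05·4.7e-06) = 2063 rad/s.
Step 3 — f₀ = ω₀/(2π) = 328.3 Hz.

f₀ = 328.3 Hz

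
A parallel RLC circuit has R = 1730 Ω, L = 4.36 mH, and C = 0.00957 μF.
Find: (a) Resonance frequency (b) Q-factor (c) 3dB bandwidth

Step 1 — Resonance: ω₀ = 1/√(LC) = 1/√(0.00436·9.57e-09) = 1.548e+05 rad/s.
Step 2 — f₀ = ω₀/(2π) = 2.464e+04 Hz.
Step 3 — Parallel Q: Q = R/(ω₀L) = 1730/(1.548e+05·0.00436) = 2.563.
Step 4 — Bandwidth: Δω = ω₀/Q = 6.04e+04 rad/s; BW = Δω/(2π) = 9613 Hz.

(a) f₀ = 2.464e+04 Hz  (b) Q = 2.563  (c) BW = 9613 Hz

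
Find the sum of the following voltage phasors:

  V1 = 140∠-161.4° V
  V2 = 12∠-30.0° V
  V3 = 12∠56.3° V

Step 1 — Convert each phasor to rectangular form:
  V1 = 140·(cos(-161.4°) + j·sin(-161.4°)) = -132.7 - j44.65 V
  V2 = 12·(cos(-30.0°) + j·sin(-30.0°)) = 10.39 - j6 V
  V3 = 12·(cos(56.3°) + j·sin(56.3°)) = 6.658 + j9.983 V
Step 2 — Sum components: V_total = -115.6 - j40.67 V.
Step 3 — Convert to polar: |V_total| = 122.6 V, ∠V_total = -160.6°.

V_total = 122.6∠-160.6° V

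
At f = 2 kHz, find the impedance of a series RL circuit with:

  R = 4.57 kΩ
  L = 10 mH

Step 1 — Angular frequency: ω = 2π·f = 2π·2000 = 1.257e+04 rad/s.
Step 2 — Component impedances:
  R: Z = R = 4570 Ω
  L: Z = jωL = j·1.257e+04·0.01 = 0 + j125.7 Ω
Step 3 — Series combination: Z_total = R + L = 4570 + j125.7 Ω = 4572∠1.6° Ω.

Z = 4570 + j125.7 Ω = 4572∠1.6° Ω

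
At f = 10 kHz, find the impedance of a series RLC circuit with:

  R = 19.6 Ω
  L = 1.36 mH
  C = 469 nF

Step 1 — Angular frequency: ω = 2π·f = 2π·1e+04 = 6.283e+04 rad/s.
Step 2 — Component impedances:
  R: Z = R = 19.6 Ω
  L: Z = jωL = j·6.283e+04·0.00136 = 0 + j85.45 Ω
  C: Z = 1/(jωC) = -j/(ω·C) = 0 - j33.93 Ω
Step 3 — Series combination: Z_total = R + L + C = 19.6 + j51.52 Ω = 55.12∠69.2° Ω.

Z = 19.6 + j51.52 Ω = 55.12∠69.2° Ω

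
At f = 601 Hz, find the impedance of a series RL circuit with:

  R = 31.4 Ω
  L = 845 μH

Step 1 — Angular frequency: ω = 2π·f = 2π·601 = 3776 rad/s.
Step 2 — Component impedances:
  R: Z = R = 31.4 Ω
  L: Z = jωL = j·3776·0.000845 = 0 + j3.191 Ω
Step 3 — Series combination: Z_total = R + L = 31.4 + j3.191 Ω = 31.56∠5.8° Ω.

Z = 31.4 + j3.191 Ω = 31.56∠5.8° Ω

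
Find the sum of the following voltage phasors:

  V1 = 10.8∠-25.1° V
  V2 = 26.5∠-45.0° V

Step 1 — Convert each phasor to rectangular form:
  V1 = 10.8·(cos(-25.1°) + j·sin(-25.1°)) = 9.78 - j4.581 V
  V2 = 26.5·(cos(-45.0°) + j·sin(-45.0°)) = 18.74 - j18.74 V
Step 2 — Sum components: V_total = 28.52 - j23.32 V.
Step 3 — Convert to polar: |V_total| = 36.84 V, ∠V_total = -39.3°.

V_total = 36.84∠-39.3° V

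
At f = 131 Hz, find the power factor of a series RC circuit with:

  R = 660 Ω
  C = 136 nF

Step 1 — Angular frequency: ω = 2π·f = 2π·131 = 823.1 rad/s.
Step 2 — Component impedances:
  R: Z = R = 660 Ω
  C: Z = 1/(jωC) = -j/(ω·C) = 0 - j8933 Ω
Step 3 — Series combination: Z_total = R + C = 660 - j8933 Ω = 8958∠-85.8° Ω.
Step 4 — Power factor: PF = cos(φ) = Re(Z)/|Z| = 660/8958 = 0.07368.
Step 5 — Type: Im(Z) = -8933 ⇒ leading (phase φ = -85.8°).

PF = 0.07368 (leading, φ = -85.8°)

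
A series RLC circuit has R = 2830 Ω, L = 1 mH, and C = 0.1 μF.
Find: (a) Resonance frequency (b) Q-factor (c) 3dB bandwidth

Step 1 — Resonance: ω₀ = 1/√(LC) = 1/√(0.001·1e-07) = 1e+05 rad/s.
Step 2 — f₀ = ω₀/(2π) = 1.592e+04 Hz.
Step 3 — Series Q: Q = ω₀L/R = 1e+05·0.001/2830 = 0.03534.
Step 4 — Bandwidth: Δω = ω₀/Q = 2.83e+06 rad/s; BW = Δω/(2π) = 4.504e+05 Hz.

(a) f₀ = 1.592e+04 Hz  (b) Q = 0.03534  (c) BW = 4.504e+05 Hz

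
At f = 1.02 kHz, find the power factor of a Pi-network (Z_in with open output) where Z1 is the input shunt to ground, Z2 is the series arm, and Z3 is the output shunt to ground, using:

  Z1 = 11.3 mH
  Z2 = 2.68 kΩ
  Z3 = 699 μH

Step 1 — Angular frequency: ω = 2π·f = 2π·1020 = 6409 rad/s.
Step 2 — Component impedances:
  Z1: Z = jωL = j·6409·0.0113 = 0 + j72.42 Ω
  Z2: Z = R = 2680 Ω
  Z3: Z = jωL = j·6409·0.000699 = 0 + j4.48 Ω
Step 3 — With open output, the series arm Z2 and the output shunt Z3 appear in series to ground: Z2 + Z3 = 2680 + j4.48 Ω.
Step 4 — Parallel with input shunt Z1: Z_in = Z1 || (Z2 + Z3) = 1.955 + j72.36 Ω = 72.39∠88.5° Ω.
Step 5 — Power factor: PF = cos(φ) = Re(Z)/|Z| = 1.955/72.39 = 0.02701.
Step 6 — Type: Im(Z) = 72.36 ⇒ lagging (phase φ = 88.5°).

PF = 0.02701 (lagging, φ = 88.5°)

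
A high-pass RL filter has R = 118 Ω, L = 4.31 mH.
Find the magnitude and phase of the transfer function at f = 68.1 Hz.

Step 1 — Angular frequency: ω = 2π·68.1 = 427.9 rad/s.
Step 2 — Transfer function: H(jω) = jωL/(R + jωL).
Step 3 — Numerator jωL = j·1.844; denominator R + jωL = 118 + j1.844.
Step 4 — H = 0.0002442 + j0.01562.
Step 5 — Magnitude: |H| = 0.01563 (-36.1 dB); phase: φ = 89.1°.

|H| = 0.01563 (-36.1 dB), φ = 89.1°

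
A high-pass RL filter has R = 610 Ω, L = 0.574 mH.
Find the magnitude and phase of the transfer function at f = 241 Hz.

Step 1 — Angular frequency: ω = 2π·241 = 1514 rad/s.
Step 2 — Transfer function: H(jω) = jωL/(R + jωL).
Step 3 — Numerator jωL = j·0.8692; denominator R + jωL = 610 + j0.8692.
Step 4 — H = 2.03e-06 + j0.001425.
Step 5 — Magnitude: |H| = 0.001425 (-56.9 dB); phase: φ = 89.9°.

|H| = 0.001425 (-56.9 dB), φ = 89.9°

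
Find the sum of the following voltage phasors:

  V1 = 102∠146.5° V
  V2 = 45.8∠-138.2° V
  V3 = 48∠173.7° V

Step 1 — Convert each phasor to rectangular form:
  V1 = 102·(cos(146.5°) + j·sin(146.5°)) = -85.06 + j56.3 V
  V2 = 45.8·(cos(-138.2°) + j·sin(-138.2°)) = -34.14 - j30.53 V
  V3 = 48·(cos(173.7°) + j·sin(173.7°)) = -47.71 + j5.267 V
Step 2 — Sum components: V_total = -166.9 + j31.04 V.
Step 3 — Convert to polar: |V_total| = 169.8 V, ∠V_total = 169.5°.

V_total = 169.8∠169.5° V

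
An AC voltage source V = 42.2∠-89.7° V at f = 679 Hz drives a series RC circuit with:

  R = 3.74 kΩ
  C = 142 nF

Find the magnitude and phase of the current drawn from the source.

Step 1 — Angular frequency: ω = 2π·f = 2π·679 = 4266 rad/s.
Step 2 — Component impedances:
  R: Z = R = 3740 Ω
  C: Z = 1/(jωC) = -j/(ω·C) = 0 - j1651 Ω
Step 3 — Series combination: Z_total = R + C = 3740 - j1651 Ω = 4088∠-23.8° Ω.
Step 4 — Source phasor: V = 42.2∠-89.7° V = 0.221 - j42.2 V.
Step 5 — Ohm's law: I = V / Z_total = (0.221 - j42.2) / (3740 - j1651) = 0.004217 - j0.009422 A.
Step 6 — Convert to polar: |I| = 0.01032 A, ∠I = -65.9°.

I = 0.01032∠-65.9° A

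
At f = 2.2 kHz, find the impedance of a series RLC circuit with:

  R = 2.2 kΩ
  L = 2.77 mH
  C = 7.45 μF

Step 1 — Angular frequency: ω = 2π·f = 2π·2200 = 1.382e+04 rad/s.
Step 2 — Component impedances:
  R: Z = R = 2200 Ω
  L: Z = jωL = j·1.382e+04·0.00277 = 0 + j38.29 Ω
  C: Z = 1/(jωC) = -j/(ω·C) = 0 - j9.71 Ω
Step 3 — Series combination: Z_total = R + L + C = 2200 + j28.58 Ω = 2200∠0.7° Ω.

Z = 2200 + j28.58 Ω = 2200∠0.7° Ω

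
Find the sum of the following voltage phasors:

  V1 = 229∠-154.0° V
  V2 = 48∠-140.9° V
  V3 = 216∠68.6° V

Step 1 — Convert each phasor to rectangular form:
  V1 = 229·(cos(-154.0°) + j·sin(-154.0°)) = -205.8 - j100.4 V
  V2 = 48·(cos(-140.9°) + j·sin(-140.9°)) = -37.25 - j30.27 V
  V3 = 216·(cos(68.6°) + j·sin(68.6°)) = 78.81 + j201.1 V
Step 2 — Sum components: V_total = -164.3 + j70.45 V.
Step 3 — Convert to polar: |V_total| = 178.7 V, ∠V_total = 156.8°.

V_total = 178.7∠156.8° V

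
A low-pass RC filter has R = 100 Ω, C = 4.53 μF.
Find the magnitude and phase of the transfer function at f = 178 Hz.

Step 1 — Angular frequency: ω = 2π·178 = 1118 rad/s.
Step 2 — Transfer function: H(jω) = 1/(1 + jωRC).
Step 3 — Denominator: 1 + jωRC = 1 + j·1118·100·4.53e-06 = 1 + j0.5066.
Step 4 — H = 0.7957 - j0.4032.
Step 5 — Magnitude: |H| = 0.892 (-1.0 dB); phase: φ = -26.9°.

|H| = 0.892 (-1.0 dB), φ = -26.9°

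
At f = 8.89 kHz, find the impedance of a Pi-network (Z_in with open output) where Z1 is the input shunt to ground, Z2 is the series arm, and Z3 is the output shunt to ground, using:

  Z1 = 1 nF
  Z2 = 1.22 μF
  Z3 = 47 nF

Step 1 — Angular frequency: ω = 2π·f = 2π·8890 = 5.586e+04 rad/s.
Step 2 — Component impedances:
  Z1: Z = 1/(jωC) = -j/(ω·C) = 0 - j1.79e+04 Ω
  Z2: Z = 1/(jωC) = -j/(ω·C) = 0 - j14.67 Ω
  Z3: Z = 1/(jωC) = -j/(ω·C) = 0 - j380.9 Ω
Step 3 — With open output, the series arm Z2 and the output shunt Z3 appear in series to ground: Z2 + Z3 = 0 - j395.6 Ω.
Step 4 — Parallel with input shunt Z1: Z_in = Z1 || (Z2 + Z3) = 0 - j387 Ω = 387∠-90.0° Ω.

Z = 0 - j387 Ω = 387∠-90.0° Ω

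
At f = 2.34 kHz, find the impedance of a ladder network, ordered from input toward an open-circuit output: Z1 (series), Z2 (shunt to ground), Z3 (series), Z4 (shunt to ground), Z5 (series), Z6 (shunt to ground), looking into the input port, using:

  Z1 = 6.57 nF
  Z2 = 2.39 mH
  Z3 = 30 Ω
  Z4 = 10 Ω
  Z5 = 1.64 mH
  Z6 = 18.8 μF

Step 1 — Angular frequency: ω = 2π·f = 2π·2340 = 1.47e+04 rad/s.
Step 2 — Component impedances:
  Z1: Z = 1/(jωC) = -j/(ω·C) = 0 - j1.035e+04 Ω
  Z2: Z = jωL = j·1.47e+04·0.00239 = 0 + j35.14 Ω
  Z3: Z = R = 30 Ω
  Z4: Z = R = 10 Ω
  Z5: Z = jωL = j·1.47e+04·0.00164 = 0 + j24.11 Ω
  Z6: Z = 1/(jωC) = -j/(ω·C) = 0 - j3.618 Ω
Step 3 — Ladder network (open output): work backward from the far end, alternating series and parallel combinations. Z_in = 15.79 - j1.033e+04 Ω = 1.033e+04∠-89.9° Ω.

Z = 15.79 - j1.033e+04 Ω = 1.033e+04∠-89.9° Ω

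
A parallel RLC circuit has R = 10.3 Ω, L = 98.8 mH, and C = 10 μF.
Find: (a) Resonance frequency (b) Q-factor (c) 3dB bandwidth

Step 1 — Resonance: ω₀ = 1/√(LC) = 1/√(0.0988·1e-05) = 1006 rad/s.
Step 2 — f₀ = ω₀/(2π) = 160.1 Hz.
Step 3 — Parallel Q: Q = R/(ω₀L) = 10.3/(1006·0.0988) = 0.1036.
Step 4 — Bandwidth: Δω = ω₀/Q = 9709 rad/s; BW = Δω/(2π) = 1545 Hz.

(a) f₀ = 160.1 Hz  (b) Q = 0.1036  (c) BW = 1545 Hz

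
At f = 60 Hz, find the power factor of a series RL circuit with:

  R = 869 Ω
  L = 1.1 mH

Step 1 — Angular frequency: ω = 2π·f = 2π·60 = 377 rad/s.
Step 2 — Component impedances:
  R: Z = R = 869 Ω
  L: Z = jωL = j·377·0.0011 = 0 + j0.4147 Ω
Step 3 — Series combination: Z_total = R + L = 869 + j0.4147 Ω = 869∠0.0° Ω.
Step 4 — Power factor: PF = cos(φ) = Re(Z)/|Z| = 869/869 = 1.
Step 5 — Type: Im(Z) = 0.4147 ⇒ lagging (phase φ = 0.0°).

PF = 1 (lagging, φ = 0.0°)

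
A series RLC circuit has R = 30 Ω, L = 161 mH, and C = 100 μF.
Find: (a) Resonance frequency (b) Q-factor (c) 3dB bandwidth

Step 1 — Resonance condition Im(Z)=0 gives ω₀ = 1/√(LC).
Step 2 — ω₀ = 1/√(0.161·0.0001) = 249.2 rad/s.
Step 3 — f₀ = ω₀/(2π) = 39.66 Hz.
Step 4 — Series Q: Q = ω₀L/R = 249.2·0.161/30 = 1.337.
Step 5 — 3dB bandwidth: Δω = ω₀/Q = 186.3 rad/s; BW = Δω/(2π) = 29.66 Hz.

(a) f₀ = 39.66 Hz  (b) Q = 1.337  (c) BW = 29.66 Hz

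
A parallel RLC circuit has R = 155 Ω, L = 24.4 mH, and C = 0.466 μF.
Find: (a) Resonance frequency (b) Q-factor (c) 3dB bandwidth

Step 1 — Resonance: ω₀ = 1/√(LC) = 1/√(0.0244·4.66e-07) = 9378 rad/s.
Step 2 — f₀ = ω₀/(2π) = 1493 Hz.
Step 3 — Parallel Q: Q = R/(ω₀L) = 155/(9378·0.0244) = 0.6774.
Step 4 — Bandwidth: Δω = ω₀/Q = 1.384e+04 rad/s; BW = Δω/(2π) = 2203 Hz.

(a) f₀ = 1493 Hz  (b) Q = 0.6774  (c) BW = 2203 Hz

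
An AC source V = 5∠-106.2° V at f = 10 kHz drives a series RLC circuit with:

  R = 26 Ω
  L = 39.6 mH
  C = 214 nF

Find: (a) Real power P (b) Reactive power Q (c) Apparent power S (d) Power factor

Step 1 — Angular frequency: ω = 2π·f = 2π·1e+04 = 6.283e+04 rad/s.
Step 2 — Component impedances:
  R: Z = R = 26 Ω
  L: Z = jωL = j·6.283e+04·0.0396 = 0 + j2488 Ω
  C: Z = 1/(jωC) = -j/(ω·C) = 0 - j74.37 Ω
Step 3 — Series combination: Z_total = R + L + C = 26 + j2414 Ω = 2414∠89.4° Ω.
Step 4 — Source phasor: V = 5∠-106.2° V = -1.395 - j4.801 V.
Step 5 — Current: I = V / Z = -0.001995 + j0.0005564 A = 0.002071∠164.4° A.
Step 6 — Complex power: S = V·I* = 0.0001116 + j0.01036 VA.
Step 7 — Real power: P = Re(S) = 0.0001116 W.
Step 8 — Reactive power: Q = Im(S) = 0.01036 VAR.
Step 9 — Apparent power: |S| = 0.01036 VA.
Step 10 — Power factor: PF = P/|S| = 0.01077 (lagging).

(a) P = 0.0001116 W  (b) Q = 0.01036 VAR  (c) S = 0.01036 VA  (d) PF = 0.01077 (lagging)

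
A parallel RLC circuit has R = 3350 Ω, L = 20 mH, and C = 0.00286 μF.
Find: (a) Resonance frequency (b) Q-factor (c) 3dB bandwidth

Step 1 — Resonance: ω₀ = 1/√(LC) = 1/√(0.02·2.86e-09) = 1.322e+05 rad/s.
Step 2 — f₀ = ω₀/(2π) = 2.104e+04 Hz.
Step 3 — Parallel Q: Q = R/(ω₀L) = 3350/(1.322e+05·0.02) = 1.267.
Step 4 — Bandwidth: Δω = ω₀/Q = 1.044e+05 rad/s; BW = Δω/(2π) = 1.661e+04 Hz.

(a) f₀ = 2.104e+04 Hz  (b) Q = 1.267  (c) BW = 1.661e+04 Hz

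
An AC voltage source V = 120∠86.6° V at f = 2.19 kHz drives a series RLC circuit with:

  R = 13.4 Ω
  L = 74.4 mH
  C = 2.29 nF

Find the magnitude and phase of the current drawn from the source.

Step 1 — Angular frequency: ω = 2π·f = 2π·2190 = 1.376e+04 rad/s.
Step 2 — Component impedances:
  R: Z = R = 13.4 Ω
  L: Z = jωL = j·1.376e+04·0.0744 = 0 + j1024 Ω
  C: Z = 1/(jωC) = -j/(ω·C) = 0 - j3.174e+04 Ω
Step 3 — Series combination: Z_total = R + L + C = 13.4 - j3.071e+04 Ω = 3.071e+04∠-90.0° Ω.
Step 4 — Source phasor: V = 120∠86.6° V = 7.117 + j119.8 V.
Step 5 — Ohm's law: I = V / Z_total = (7.117 + j119.8) / (13.4 - j3.071e+04) = -0.0039 + j0.0002334 A.
Step 6 — Convert to polar: |I| = 0.003907 A, ∠I = 176.6°.

I = 0.003907∠176.6° A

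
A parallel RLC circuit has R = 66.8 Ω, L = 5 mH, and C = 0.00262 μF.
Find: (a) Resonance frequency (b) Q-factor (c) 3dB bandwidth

Step 1 — Resonance: ω₀ = 1/√(LC) = 1/√(0.005·2.62e-09) = 2.763e+05 rad/s.
Step 2 — f₀ = ω₀/(2π) = 4.397e+04 Hz.
Step 3 — Parallel Q: Q = R/(ω₀L) = 66.8/(2.763e+05·0.005) = 0.04836.
Step 4 — Bandwidth: Δω = ω₀/Q = 5.714e+06 rad/s; BW = Δω/(2π) = 9.094e+05 Hz.

(a) f₀ = 4.397e+04 Hz  (b) Q = 0.04836  (c) BW = 9.094e+05 Hz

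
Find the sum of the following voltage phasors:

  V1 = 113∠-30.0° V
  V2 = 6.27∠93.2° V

Step 1 — Convert each phasor to rectangular form:
  V1 = 113·(cos(-30.0°) + j·sin(-30.0°)) = 97.86 - j56.5 V
  V2 = 6.27·(cos(93.2°) + j·sin(93.2°)) = -0.35 + j6.26 V
Step 2 — Sum components: V_total = 97.51 - j50.24 V.
Step 3 — Convert to polar: |V_total| = 109.7 V, ∠V_total = -27.3°.

V_total = 109.7∠-27.3° V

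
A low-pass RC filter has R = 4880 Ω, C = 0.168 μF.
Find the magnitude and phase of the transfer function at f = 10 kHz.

Step 1 — Angular frequency: ω = 2π·1e+04 = 6.283e+04 rad/s.
Step 2 — Transfer function: H(jω) = 1/(1 + jωRC).
Step 3 — Denominator: 1 + jωRC = 1 + j·6.283e+04·4880·1.68e-07 = 1 + j51.51.
Step 4 — H = 0.0003767 - j0.01941.
Step 5 — Magnitude: |H| = 0.01941 (-34.2 dB); phase: φ = -88.9°.

|H| = 0.01941 (-34.2 dB), φ = -88.9°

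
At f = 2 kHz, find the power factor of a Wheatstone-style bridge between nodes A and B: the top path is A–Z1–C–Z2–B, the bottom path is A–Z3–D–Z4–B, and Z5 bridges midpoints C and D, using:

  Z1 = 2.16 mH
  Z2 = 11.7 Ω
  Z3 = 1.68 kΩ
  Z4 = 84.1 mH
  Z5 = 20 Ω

Step 1 — Angular frequency: ω = 2π·f = 2π·2000 = 1.257e+04 rad/s.
Step 2 — Component impedances:
  Z1: Z = jωL = j·1.257e+04·0.00216 = 0 + j27.14 Ω
  Z2: Z = R = 11.7 Ω
  Z3: Z = R = 1680 Ω
  Z4: Z = jωL = j·1.257e+04·0.0841 = 0 + j1057 Ω
  Z5: Z = R = 20 Ω
Step 3 — Bridge requires nodal analysis (the Z5 bridge couples midpoints C and D, so the two paths cannot be reduced to a simple series/parallel combination). Setting node B to ground and injecting 1 A at node A, the 3-node admittance system at A, C, D solves to V_A = Z_AB = 12.12 + j27.27 Ω = 29.84∠66.0° Ω.
Step 4 — Power factor: PF = cos(φ) = Re(Z)/|Z| = 12.1224/29.839 = 0.4063.
Step 5 — Type: Im(Z) = 27.27 ⇒ lagging (phase φ = 66.0°).

PF = 0.4063 (lagging, φ = 66.0°)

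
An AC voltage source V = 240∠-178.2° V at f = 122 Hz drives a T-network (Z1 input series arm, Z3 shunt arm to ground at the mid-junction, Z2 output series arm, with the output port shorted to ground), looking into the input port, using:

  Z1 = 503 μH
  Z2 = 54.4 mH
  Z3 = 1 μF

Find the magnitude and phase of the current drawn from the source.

Step 1 — Angular frequency: ω = 2π·f = 2π·122 = 766.5 rad/s.
Step 2 — Component impedances:
  Z1: Z = jωL = j·766.5·0.000503 = 0 + j0.3856 Ω
  Z2: Z = jωL = j·766.5·0.0544 = 0 + j41.7 Ω
  Z3: Z = 1/(jωC) = -j/(ω·C) = 0 - j1305 Ω
Step 3 — With the output port shorted to ground, the output series arm Z2 runs from the junction to ground; the shunt arm Z3 also runs from the junction to ground. They appear in parallel: Z3 || Z2 = 0 + j43.08 Ω.
Step 4 — Series with input arm Z1: Z_in = Z1 + (Z3 || Z2) = 0 + j43.46 Ω = 43.46∠90.0° Ω.
Step 5 — Source phasor: V = 240∠-178.2° V = -239.9 - j7.539 V.
Step 6 — Ohm's law: I = V / Z_total = (-239.9 - j7.539) / (0 + j43.46) = -0.1734 + j5.519 A.
Step 7 — Convert to polar: |I| = 5.522 A, ∠I = 91.8°.

I = 5.522∠91.8° A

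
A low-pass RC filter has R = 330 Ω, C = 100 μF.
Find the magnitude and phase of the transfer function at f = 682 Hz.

Step 1 — Angular frequency: ω = 2π·682 = 4285 rad/s.
Step 2 — Transfer function: H(jω) = 1/(1 + jωRC).
Step 3 — Denominator: 1 + jωRC = 1 + j·4285·330·0.0001 = 1 + j141.4.
Step 4 — H = 5.001e-05 - j0.007071.
Step 5 — Magnitude: |H| = 0.007071 (-43.0 dB); phase: φ = -89.6°.

|H| = 0.007071 (-43.0 dB), φ = -89.6°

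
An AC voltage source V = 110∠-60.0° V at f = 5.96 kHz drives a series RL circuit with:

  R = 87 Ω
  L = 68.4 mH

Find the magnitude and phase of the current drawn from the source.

Step 1 — Angular frequency: ω = 2π·f = 2π·5960 = 3.745e+04 rad/s.
Step 2 — Component impedances:
  R: Z = R = 87 Ω
  L: Z = jωL = j·3.745e+04·0.0684 = 0 + j2561 Ω
Step 3 — Series combination: Z_total = R + L = 87 + j2561 Ω = 2563∠88.1° Ω.
Step 4 — Source phasor: V = 110∠-60.0° V = 55 - j95.26 V.
Step 5 — Ohm's law: I = V / Z_total = (55 - j95.26) / (87 + j2561) = -0.03642 - j0.02271 A.
Step 6 — Convert to polar: |I| = 0.04292 A, ∠I = -148.1°.

I = 0.04292∠-148.1° A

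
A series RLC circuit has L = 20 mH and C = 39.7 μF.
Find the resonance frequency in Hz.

Step 1 — Resonance condition Im(Z)=0 gives ω₀ = 1/√(LC).
Step 2 — ω₀ = 1/√(0.02·3.97e-05) = 1122 rad/s.
Step 3 — f₀ = ω₀/(2π) = 178.6 Hz.

f₀ = 178.6 Hz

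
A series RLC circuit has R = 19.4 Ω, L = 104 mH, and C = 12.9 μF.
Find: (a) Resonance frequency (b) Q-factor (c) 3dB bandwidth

Step 1 — Resonance: ω₀ = 1/√(LC) = 1/√(0.104·1.29e-05) = 863.4 rad/s.
Step 2 — f₀ = ω₀/(2π) = 137.4 Hz.
Step 3 — Series Q: Q = ω₀L/R = 863.4·0.104/19.4 = 4.628.
Step 4 — Bandwidth: Δω = ω₀/Q = 186.5 rad/s; BW = Δω/(2π) = 29.69 Hz.

(a) f₀ = 137.4 Hz  (b) Q = 4.628  (c) BW = 29.69 Hz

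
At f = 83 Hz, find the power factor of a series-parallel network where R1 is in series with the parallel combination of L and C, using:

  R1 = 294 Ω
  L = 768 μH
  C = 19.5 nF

Step 1 — Angular frequency: ω = 2π·f = 2π·83 = 521.5 rad/s.
Step 2 — Component impedances:
  R1: Z = R = 294 Ω
  L: Z = jωL = j·521.5·0.000768 = 0 + j0.4005 Ω
  C: Z = 1/(jωC) = -j/(ω·C) = 0 - j9.833e+04 Ω
Step 3 — Parallel branch: L || C = 1/(1/L + 1/C) = 0 + j0.4005 Ω.
Step 4 — Series with R1: Z_total = R1 + (L || C) = 294 + j0.4005 Ω = 294∠0.1° Ω.
Step 5 — Power factor: PF = cos(φ) = Re(Z)/|Z| = 294/294 = 1.
Step 6 — Type: Im(Z) = 0.4005 ⇒ lagging (phase φ = 0.1°).

PF = 1 (lagging, φ = 0.1°)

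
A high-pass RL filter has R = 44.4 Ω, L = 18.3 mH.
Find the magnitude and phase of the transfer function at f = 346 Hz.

Step 1 — Angular frequency: ω = 2π·346 = 2174 rad/s.
Step 2 — Transfer function: H(jω) = jωL/(R + jωL).
Step 3 — Numerator jωL = j·39.78; denominator R + jωL = 44.4 + j39.78.
Step 4 — H = 0.4453 + j0.497.
Step 5 — Magnitude: |H| = 0.6673 (-3.5 dB); phase: φ = 48.1°.

|H| = 0.6673 (-3.5 dB), φ = 48.1°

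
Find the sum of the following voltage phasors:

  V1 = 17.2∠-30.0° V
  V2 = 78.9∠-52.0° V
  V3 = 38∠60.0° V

Step 1 — Convert each phasor to rectangular form:
  V1 = 17.2·(cos(-30.0°) + j·sin(-30.0°)) = 14.9 - j8.6 V
  V2 = 78.9·(cos(-52.0°) + j·sin(-52.0°)) = 48.58 - j62.17 V
  V3 = 38·(cos(60.0°) + j·sin(60.0°)) = 19 + j32.91 V
Step 2 — Sum components: V_total = 82.47 - j37.87 V.
Step 3 — Convert to polar: |V_total| = 90.75 V, ∠V_total = -24.7°.

V_total = 90.75∠-24.7° V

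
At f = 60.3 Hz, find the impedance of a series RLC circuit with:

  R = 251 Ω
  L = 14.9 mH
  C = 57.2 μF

Step 1 — Angular frequency: ω = 2π·f = 2π·60.3 = 378.9 rad/s.
Step 2 — Component impedances:
  R: Z = R = 251 Ω
  L: Z = jωL = j·378.9·0.0149 = 0 + j5.645 Ω
  C: Z = 1/(jωC) = -j/(ω·C) = 0 - j46.14 Ω
Step 3 — Series combination: Z_total = R + L + C = 251 - j40.5 Ω = 254.2∠-9.2° Ω.

Z = 251 - j40.5 Ω = 254.2∠-9.2° Ω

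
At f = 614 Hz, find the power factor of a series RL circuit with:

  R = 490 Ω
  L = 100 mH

Step 1 — Angular frequency: ω = 2π·f = 2π·614 = 3858 rad/s.
Step 2 — Component impedances:
  R: Z = R = 490 Ω
  L: Z = jωL = j·3858·0.1 = 0 + j385.8 Ω
Step 3 — Series combination: Z_total = R + L = 490 + j385.8 Ω = 623.6∠38.2° Ω.
Step 4 — Power factor: PF = cos(φ) = Re(Z)/|Z| = 490/623.64 = 0.7857.
Step 5 — Type: Im(Z) = 385.8 ⇒ lagging (phase φ = 38.2°).

PF = 0.7857 (lagging, φ = 38.2°)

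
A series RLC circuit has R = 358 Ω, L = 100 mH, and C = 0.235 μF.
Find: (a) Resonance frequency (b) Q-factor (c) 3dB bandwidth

Step 1 — Resonance: ω₀ = 1/√(LC) = 1/√(0.1·2.35e-07) = 6523 rad/s.
Step 2 — f₀ = ω₀/(2π) = 1038 Hz.
Step 3 — Series Q: Q = ω₀L/R = 6523·0.1/358 = 1.822.
Step 4 — Bandwidth: Δω = ω₀/Q = 3580 rad/s; BW = Δω/(2π) = 569.8 Hz.

(a) f₀ = 1038 Hz  (b) Q = 1.822  (c) BW = 569.8 Hz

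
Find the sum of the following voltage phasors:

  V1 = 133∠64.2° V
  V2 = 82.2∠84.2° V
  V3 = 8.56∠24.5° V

Step 1 — Convert each phasor to rectangular form:
  V1 = 133·(cos(64.2°) + j·sin(64.2°)) = 57.89 + j119.7 V
  V2 = 82.2·(cos(84.2°) + j·sin(84.2°)) = 8.307 + j81.78 V
  V3 = 8.56·(cos(24.5°) + j·sin(24.5°)) = 7.789 + j3.55 V
Step 2 — Sum components: V_total = 73.98 + j205.1 V.
Step 3 — Convert to polar: |V_total| = 218 V, ∠V_total = 70.2°.

V_total = 218∠70.2° V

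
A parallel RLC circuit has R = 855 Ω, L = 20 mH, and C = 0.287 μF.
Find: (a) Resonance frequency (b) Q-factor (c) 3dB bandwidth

Step 1 — Resonance: ω₀ = 1/√(LC) = 1/√(0.02·2.87e-07) = 1.32e+04 rad/s.
Step 2 — f₀ = ω₀/(2π) = 2101 Hz.
Step 3 — Parallel Q: Q = R/(ω₀L) = 855/(1.32e+04·0.02) = 3.239.
Step 4 — Bandwidth: Δω = ω₀/Q = 4075 rad/s; BW = Δω/(2π) = 648.6 Hz.

(a) f₀ = 2101 Hz  (b) Q = 3.239  (c) BW = 648.6 Hz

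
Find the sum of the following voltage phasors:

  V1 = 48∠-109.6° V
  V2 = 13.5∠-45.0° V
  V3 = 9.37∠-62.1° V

Step 1 — Convert each phasor to rectangular form:
  V1 = 48·(cos(-109.6°) + j·sin(-109.6°)) = -16.1 - j45.22 V
  V2 = 13.5·(cos(-45.0°) + j·sin(-45.0°)) = 9.546 - j9.546 V
  V3 = 9.37·(cos(-62.1°) + j·sin(-62.1°)) = 4.385 - j8.281 V
Step 2 — Sum components: V_total = -2.171 - j63.05 V.
Step 3 — Convert to polar: |V_total| = 63.08 V, ∠V_total = -92.0°.

V_total = 63.08∠-92.0° V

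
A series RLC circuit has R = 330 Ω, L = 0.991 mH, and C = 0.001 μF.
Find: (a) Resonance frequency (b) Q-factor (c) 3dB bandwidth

Step 1 — Resonance condition Im(Z)=0 gives ω₀ = 1/√(LC).
Step 2 — ω₀ = 1/√(0.000991·1e-09) = 1.005e+06 rad/s.
Step 3 — f₀ = ω₀/(2π) = 1.599e+05 Hz.
Step 4 — Series Q: Q = ω₀L/R = 1.005e+06·0.000991/330 = 3.017.
Step 5 — 3dB bandwidth: Δω = ω₀/Q = 3.33e+05 rad/s; BW = Δω/(2π) = 5.3e+04 Hz.

(a) f₀ = 1.599e+05 Hz  (b) Q = 3.017  (c) BW = 5.3e+04 Hz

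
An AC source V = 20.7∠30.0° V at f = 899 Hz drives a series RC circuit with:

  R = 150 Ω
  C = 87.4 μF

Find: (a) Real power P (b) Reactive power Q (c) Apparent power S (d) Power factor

Step 1 — Angular frequency: ω = 2π·f = 2π·899 = 5649 rad/s.
Step 2 — Component impedances:
  R: Z = R = 150 Ω
  C: Z = 1/(jωC) = -j/(ω·C) = 0 - j2.026 Ω
Step 3 — Series combination: Z_total = R + C = 150 - j2.026 Ω = 150∠-0.8° Ω.
Step 4 — Source phasor: V = 20.7∠30.0° V = 17.93 + j10.35 V.
Step 5 — Current: I = V / Z = 0.1186 + j0.0706 A = 0.138∠30.8° A.
Step 6 — Complex power: S = V·I* = 2.856 - j0.03857 VA.
Step 7 — Real power: P = Re(S) = 2.856 W.
Step 8 — Reactive power: Q = Im(S) = -0.03857 VAR.
Step 9 — Apparent power: |S| = 2.856 VA.
Step 10 — Power factor: PF = P/|S| = 0.9999 (leading).

(a) P = 2.856 W  (b) Q = -0.03857 VAR  (c) S = 2.856 VA  (d) PF = 0.9999 (leading)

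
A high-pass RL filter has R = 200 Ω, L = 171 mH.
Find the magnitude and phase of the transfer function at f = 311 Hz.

Step 1 — Angular frequency: ω = 2π·311 = 1954 rad/s.
Step 2 — Transfer function: H(jω) = jωL/(R + jωL).
Step 3 — Numerator jωL = j·334.1; denominator R + jωL = 200 + j334.1.
Step 4 — H = 0.7362 + j0.4407.
Step 5 — Magnitude: |H| = 0.858 (-1.3 dB); phase: φ = 30.9°.

|H| = 0.858 (-1.3 dB), φ = 30.9°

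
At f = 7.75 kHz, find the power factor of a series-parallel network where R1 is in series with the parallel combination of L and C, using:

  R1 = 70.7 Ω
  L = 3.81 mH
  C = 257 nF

Step 1 — Angular frequency: ω = 2π·f = 2π·7750 = 4.869e+04 rad/s.
Step 2 — Component impedances:
  R1: Z = R = 70.7 Ω
  L: Z = jωL = j·4.869e+04·0.00381 = 0 + j185.5 Ω
  C: Z = 1/(jωC) = -j/(ω·C) = 0 - j79.91 Ω
Step 3 — Parallel branch: L || C = 1/(1/L + 1/C) = 0 - j140.4 Ω.
Step 4 — Series with R1: Z_total = R1 + (L || C) = 70.7 - j140.4 Ω = 157.2∠-63.3° Ω.
Step 5 — Power factor: PF = cos(φ) = Re(Z)/|Z| = 70.7/157.16 = 0.4499.
Step 6 — Type: Im(Z) = -140.4 ⇒ leading (phase φ = -63.3°).

PF = 0.4499 (leading, φ = -63.3°)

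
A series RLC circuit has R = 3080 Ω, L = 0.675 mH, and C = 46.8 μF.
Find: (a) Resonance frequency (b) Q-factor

Step 1 — Resonance condition Im(Z)=0 gives ω₀ = 1/√(LC).
Step 2 — ω₀ = 1/√(0.000675·4.68e-05) = 5626 rad/s.
Step 3 — f₀ = ω₀/(2π) = 895.5 Hz.
Step 4 — Series Q: Q = ω₀L/R = 5626·0.000675/3080 = 0.001233.

(a) f₀ = 895.5 Hz  (b) Q = 0.001233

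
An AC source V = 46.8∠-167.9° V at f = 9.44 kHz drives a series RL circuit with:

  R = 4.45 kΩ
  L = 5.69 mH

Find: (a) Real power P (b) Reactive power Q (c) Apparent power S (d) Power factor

Step 1 — Angular frequency: ω = 2π·f = 2π·9440 = 5.931e+04 rad/s.
Step 2 — Component impedances:
  R: Z = R = 4450 Ω
  L: Z = jωL = j·5.931e+04·0.00569 = 0 + j337.5 Ω
Step 3 — Series combination: Z_total = R + L = 4450 + j337.5 Ω = 4463∠4.3° Ω.
Step 4 — Source phasor: V = 46.8∠-167.9° V = -45.76 - j9.81 V.
Step 5 — Current: I = V / Z = -0.01039 - j0.001416 A = 0.01049∠-172.2° A.
Step 6 — Complex power: S = V·I* = 0.4894 + j0.03711 VA.
Step 7 — Real power: P = Re(S) = 0.4894 W.
Step 8 — Reactive power: Q = Im(S) = 0.03711 VAR.
Step 9 — Apparent power: |S| = 0.4908 VA.
Step 10 — Power factor: PF = P/|S| = 0.9971 (lagging).

(a) P = 0.4894 W  (b) Q = 0.03711 VAR  (c) S = 0.4908 VA  (d) PF = 0.9971 (lagging)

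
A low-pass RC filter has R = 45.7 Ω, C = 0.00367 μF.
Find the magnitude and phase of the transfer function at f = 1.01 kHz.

Step 1 — Angular frequency: ω = 2π·1010 = 6346 rad/s.
Step 2 — Transfer function: H(jω) = 1/(1 + jωRC).
Step 3 — Denominator: 1 + jωRC = 1 + j·6346·45.7·3.67e-09 = 1 + j0.001064.
Step 4 — H = 1 - j0.001064.
Step 5 — Magnitude: |H| = 1 (-0.0 dB); phase: φ = -0.1°.

|H| = 1 (-0.0 dB), φ = -0.1°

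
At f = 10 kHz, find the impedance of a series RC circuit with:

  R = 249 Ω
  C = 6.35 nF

Step 1 — Angular frequency: ω = 2π·f = 2π·1e+04 = 6.283e+04 rad/s.
Step 2 — Component impedances:
  R: Z = R = 249 Ω
  C: Z = 1/(jωC) = -j/(ω·C) = 0 - j2506 Ω
Step 3 — Series combination: Z_total = R + C = 249 - j2506 Ω = 2519∠-84.3° Ω.

Z = 249 - j2506 Ω = 2519∠-84.3° Ω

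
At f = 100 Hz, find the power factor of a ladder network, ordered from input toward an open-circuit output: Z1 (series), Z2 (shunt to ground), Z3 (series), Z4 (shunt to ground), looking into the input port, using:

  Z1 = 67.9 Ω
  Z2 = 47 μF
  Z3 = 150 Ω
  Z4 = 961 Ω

Step 1 — Angular frequency: ω = 2π·f = 2π·100 = 628.3 rad/s.
Step 2 — Component impedances:
  Z1: Z = R = 67.9 Ω
  Z2: Z = 1/(jωC) = -j/(ω·C) = 0 - j33.86 Ω
  Z3: Z = R = 150 Ω
  Z4: Z = R = 961 Ω
Step 3 — Ladder network (open output): work backward from the far end, alternating series and parallel combinations. Z_in = 68.93 - j33.83 Ω = 76.79∠-26.1° Ω.
Step 4 — Power factor: PF = cos(φ) = Re(Z)/|Z| = 68.931/76.786 = 0.8977.
Step 5 — Type: Im(Z) = -33.83 ⇒ leading (phase φ = -26.1°).

PF = 0.8977 (leading, φ = -26.1°)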